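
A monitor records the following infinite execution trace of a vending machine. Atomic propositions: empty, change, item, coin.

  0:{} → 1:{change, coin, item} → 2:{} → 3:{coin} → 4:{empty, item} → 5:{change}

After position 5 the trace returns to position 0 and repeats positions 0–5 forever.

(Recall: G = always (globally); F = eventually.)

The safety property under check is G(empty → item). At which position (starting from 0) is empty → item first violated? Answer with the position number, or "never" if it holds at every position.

never

empty → item holds at every position 0..5, and those are all the positions the trace ever visits, so the invariant G(empty → item) is never violated.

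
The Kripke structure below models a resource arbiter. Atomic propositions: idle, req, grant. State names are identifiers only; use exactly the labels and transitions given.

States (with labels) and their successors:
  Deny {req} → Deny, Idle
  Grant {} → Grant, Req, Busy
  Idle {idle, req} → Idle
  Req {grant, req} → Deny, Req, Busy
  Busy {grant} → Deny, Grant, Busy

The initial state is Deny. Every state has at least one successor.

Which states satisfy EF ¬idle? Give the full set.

{Deny, Grant, Req, Busy}

States satisfying ¬idle: {Deny, Grant, Req, Busy}.
States satisfying EF ¬idle: {Deny, Grant, Req, Busy}.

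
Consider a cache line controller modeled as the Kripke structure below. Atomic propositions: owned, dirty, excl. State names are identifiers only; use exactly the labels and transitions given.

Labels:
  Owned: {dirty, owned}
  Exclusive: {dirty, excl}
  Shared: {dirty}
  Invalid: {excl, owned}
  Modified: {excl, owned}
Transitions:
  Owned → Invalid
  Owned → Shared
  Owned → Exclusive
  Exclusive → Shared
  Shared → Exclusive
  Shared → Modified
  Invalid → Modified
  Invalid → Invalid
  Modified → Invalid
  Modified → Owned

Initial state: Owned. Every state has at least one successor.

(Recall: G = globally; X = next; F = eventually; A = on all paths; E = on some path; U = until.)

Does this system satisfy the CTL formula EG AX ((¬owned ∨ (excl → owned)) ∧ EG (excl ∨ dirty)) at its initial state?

States satisfying AX ((¬owned ∨ (excl → owned)) ∧ EG (excl ∨ dirty)): {Owned, Exclusive, Shared, Invalid, Modified}.
States satisfying EG AX ((¬owned ∨ (excl → owned)) ∧ EG (excl ∨ dirty)): {Owned, Exclusive, Shared, Invalid, Modified}.
Owned ∈ Sat(EG AX ((¬owned ∨ (excl → owned)) ∧ EG (excl ∨ dirty))).

Yes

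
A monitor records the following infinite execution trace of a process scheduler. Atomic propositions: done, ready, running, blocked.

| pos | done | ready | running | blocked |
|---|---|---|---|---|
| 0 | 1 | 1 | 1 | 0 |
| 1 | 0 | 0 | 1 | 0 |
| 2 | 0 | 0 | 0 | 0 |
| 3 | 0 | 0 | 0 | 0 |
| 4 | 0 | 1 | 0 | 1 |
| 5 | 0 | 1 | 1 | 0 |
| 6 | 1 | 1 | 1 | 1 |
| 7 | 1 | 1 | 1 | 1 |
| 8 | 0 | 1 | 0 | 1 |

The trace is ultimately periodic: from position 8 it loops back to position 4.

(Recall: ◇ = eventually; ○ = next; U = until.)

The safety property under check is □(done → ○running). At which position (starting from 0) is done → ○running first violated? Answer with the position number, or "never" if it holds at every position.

7

Check done → ○running at each position in order: 0 ✓, 1 ✓, 2 ✓, 3 ✓, 4 ✓, 5 ✓, 6 ✓.
At position 7 the labels are {blocked, done, ready, running} and the next position 8 has {blocked, ready}, so done → ○running is false there. This is the first violation.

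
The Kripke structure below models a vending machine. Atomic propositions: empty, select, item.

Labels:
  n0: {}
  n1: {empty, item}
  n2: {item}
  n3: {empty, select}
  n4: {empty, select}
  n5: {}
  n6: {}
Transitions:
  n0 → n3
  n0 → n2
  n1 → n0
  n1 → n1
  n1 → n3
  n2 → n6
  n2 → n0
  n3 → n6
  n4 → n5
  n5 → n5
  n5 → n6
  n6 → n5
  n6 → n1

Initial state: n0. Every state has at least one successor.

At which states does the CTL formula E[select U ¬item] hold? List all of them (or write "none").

{n0, n3, n4, n5, n6}

States satisfying select: {n3, n4}.
States satisfying ¬item: {n0, n3, n4, n5, n6}.
States satisfying E[select U ¬item]: {n0, n3, n4, n5, n6}.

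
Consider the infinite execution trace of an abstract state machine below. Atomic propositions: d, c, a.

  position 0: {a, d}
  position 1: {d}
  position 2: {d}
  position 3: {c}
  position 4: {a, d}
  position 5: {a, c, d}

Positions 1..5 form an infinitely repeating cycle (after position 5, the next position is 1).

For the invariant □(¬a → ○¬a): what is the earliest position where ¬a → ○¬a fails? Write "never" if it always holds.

3

Check ¬a → ○¬a at each position in order: 0 ✓, 1 ✓, 2 ✓.
At position 3 the labels are {c} and the next position 4 has {a, d}, so ¬a → ○¬a is false there. This is the first violation.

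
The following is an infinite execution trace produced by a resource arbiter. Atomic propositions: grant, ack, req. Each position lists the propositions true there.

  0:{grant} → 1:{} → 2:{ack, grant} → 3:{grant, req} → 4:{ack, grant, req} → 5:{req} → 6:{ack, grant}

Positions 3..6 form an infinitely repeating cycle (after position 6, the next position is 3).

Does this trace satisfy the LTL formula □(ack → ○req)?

ack → ○req holds at every position 0..6, and those are all positions ever visited, so □(ack → ○req) holds.
Positions where ack holds: 2, 4, 6.
Check ○req at each: 2→ok, 4→ok, 6→ok.

Yes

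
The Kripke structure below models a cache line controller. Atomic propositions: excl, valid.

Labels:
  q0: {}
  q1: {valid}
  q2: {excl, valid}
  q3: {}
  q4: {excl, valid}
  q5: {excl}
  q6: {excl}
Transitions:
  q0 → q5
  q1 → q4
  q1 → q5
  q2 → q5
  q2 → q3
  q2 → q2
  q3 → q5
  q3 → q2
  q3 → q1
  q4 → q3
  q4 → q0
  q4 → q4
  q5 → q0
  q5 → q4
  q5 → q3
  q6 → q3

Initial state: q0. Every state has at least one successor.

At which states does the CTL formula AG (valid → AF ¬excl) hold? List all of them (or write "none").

none

States satisfying valid → AF ¬excl: {q0, q1, q3, q5, q6}.
States satisfying AG (valid → AF ¬excl): ∅.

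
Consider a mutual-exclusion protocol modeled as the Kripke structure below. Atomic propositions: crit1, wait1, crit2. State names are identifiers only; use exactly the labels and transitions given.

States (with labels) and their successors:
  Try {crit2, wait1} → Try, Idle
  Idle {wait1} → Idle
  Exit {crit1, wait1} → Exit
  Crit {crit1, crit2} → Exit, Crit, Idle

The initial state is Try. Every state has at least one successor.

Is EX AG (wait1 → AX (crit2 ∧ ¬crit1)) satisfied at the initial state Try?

No

States satisfying AG (wait1 → AX (crit2 ∧ ¬crit1)): ∅.
States satisfying EX AG (wait1 → AX (crit2 ∧ ¬crit1)): ∅.
No suitable path/successor from Try witnesses the formula.
Try ∉ Sat(EX AG (wait1 → AX (crit2 ∧ ¬crit1))).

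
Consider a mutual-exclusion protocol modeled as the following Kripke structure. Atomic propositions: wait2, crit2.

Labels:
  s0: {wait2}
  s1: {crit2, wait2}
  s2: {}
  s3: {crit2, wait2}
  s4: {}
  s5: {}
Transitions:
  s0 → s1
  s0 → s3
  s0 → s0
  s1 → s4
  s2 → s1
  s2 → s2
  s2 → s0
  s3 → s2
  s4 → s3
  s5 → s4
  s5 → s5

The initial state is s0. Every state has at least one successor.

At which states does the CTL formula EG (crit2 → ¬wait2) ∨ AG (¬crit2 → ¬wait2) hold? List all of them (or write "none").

{s0, s2, s5}

States satisfying crit2 → ¬wait2: {s0, s2, s4, s5}.
States satisfying EG (crit2 → ¬wait2): {s0, s2, s5}.
States satisfying ¬crit2 → ¬wait2: {s1, s2, s3, s4, s5}.
States satisfying AG (¬crit2 → ¬wait2): ∅.
States satisfying EG (crit2 → ¬wait2) ∨ AG (¬crit2 → ¬wait2): {s0, s2, s5}.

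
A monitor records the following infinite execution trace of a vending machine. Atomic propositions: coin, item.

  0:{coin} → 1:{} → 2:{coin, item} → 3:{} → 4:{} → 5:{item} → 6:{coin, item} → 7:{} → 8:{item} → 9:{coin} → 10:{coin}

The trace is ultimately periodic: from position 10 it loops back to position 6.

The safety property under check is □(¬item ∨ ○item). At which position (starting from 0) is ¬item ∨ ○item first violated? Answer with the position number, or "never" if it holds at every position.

Check ¬item ∨ ○item at each position in order: 0 ✓, 1 ✓.
At position 2 the labels are {coin, item} and the next position 3 has {}, so ¬item ∨ ○item is false there. This is the first violation.

2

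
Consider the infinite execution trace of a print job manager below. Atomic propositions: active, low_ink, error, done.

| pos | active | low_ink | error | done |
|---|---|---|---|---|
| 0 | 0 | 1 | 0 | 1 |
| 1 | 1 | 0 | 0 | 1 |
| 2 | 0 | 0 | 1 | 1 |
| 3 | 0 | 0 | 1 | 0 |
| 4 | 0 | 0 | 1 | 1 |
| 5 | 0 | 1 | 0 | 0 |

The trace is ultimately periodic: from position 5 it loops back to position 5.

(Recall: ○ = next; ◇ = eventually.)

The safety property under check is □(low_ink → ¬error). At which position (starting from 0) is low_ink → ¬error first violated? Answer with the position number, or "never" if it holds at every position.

never

low_ink → ¬error holds at every position 0..5, and those are all the positions the trace ever visits, so the invariant □(low_ink → ¬error) is never violated.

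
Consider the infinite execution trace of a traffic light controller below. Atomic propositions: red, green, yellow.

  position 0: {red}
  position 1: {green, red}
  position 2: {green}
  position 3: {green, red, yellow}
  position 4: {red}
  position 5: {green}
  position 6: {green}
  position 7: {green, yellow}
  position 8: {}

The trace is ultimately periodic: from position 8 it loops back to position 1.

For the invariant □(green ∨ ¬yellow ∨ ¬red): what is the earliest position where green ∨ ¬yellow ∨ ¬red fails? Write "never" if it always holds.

green ∨ ¬yellow ∨ ¬red holds at every position 0..8, and those are all the positions the trace ever visits, so the invariant □(green ∨ ¬yellow ∨ ¬red) is never violated.

never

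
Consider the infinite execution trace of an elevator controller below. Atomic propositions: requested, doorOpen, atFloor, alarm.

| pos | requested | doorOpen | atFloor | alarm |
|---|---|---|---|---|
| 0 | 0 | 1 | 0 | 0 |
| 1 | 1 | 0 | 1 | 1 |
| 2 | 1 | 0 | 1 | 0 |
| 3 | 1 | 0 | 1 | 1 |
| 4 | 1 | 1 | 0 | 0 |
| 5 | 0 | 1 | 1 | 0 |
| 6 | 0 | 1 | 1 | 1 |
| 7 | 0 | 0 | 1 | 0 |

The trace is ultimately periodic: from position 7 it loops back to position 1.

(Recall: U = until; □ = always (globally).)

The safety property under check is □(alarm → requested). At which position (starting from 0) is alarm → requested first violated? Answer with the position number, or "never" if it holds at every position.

6

Check alarm → requested at each position in order: 0 ✓, 1 ✓, 2 ✓, 3 ✓, 4 ✓, 5 ✓.
At position 6 the labels are {alarm, atFloor, doorOpen}, so alarm → requested is false there. This is the first violation.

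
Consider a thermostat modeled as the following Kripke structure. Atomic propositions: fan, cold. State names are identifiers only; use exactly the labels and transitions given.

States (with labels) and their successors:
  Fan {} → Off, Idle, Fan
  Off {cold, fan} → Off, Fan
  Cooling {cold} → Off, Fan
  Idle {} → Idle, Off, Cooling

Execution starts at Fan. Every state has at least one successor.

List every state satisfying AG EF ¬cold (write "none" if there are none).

States satisfying EF ¬cold: {Fan, Off, Cooling, Idle}.
States satisfying AG EF ¬cold: {Fan, Off, Cooling, Idle}.

{Fan, Off, Cooling, Idle}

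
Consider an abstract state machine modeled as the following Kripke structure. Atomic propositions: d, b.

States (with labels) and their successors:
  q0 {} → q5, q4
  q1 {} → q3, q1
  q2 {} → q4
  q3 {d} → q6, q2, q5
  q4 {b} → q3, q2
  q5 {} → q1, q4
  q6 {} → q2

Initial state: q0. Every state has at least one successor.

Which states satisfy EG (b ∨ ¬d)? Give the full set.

States satisfying b ∨ ¬d: {q0, q1, q2, q4, q5, q6}.
States satisfying EG (b ∨ ¬d): {q0, q1, q2, q4, q5, q6}.

{q0, q1, q2, q4, q5, q6}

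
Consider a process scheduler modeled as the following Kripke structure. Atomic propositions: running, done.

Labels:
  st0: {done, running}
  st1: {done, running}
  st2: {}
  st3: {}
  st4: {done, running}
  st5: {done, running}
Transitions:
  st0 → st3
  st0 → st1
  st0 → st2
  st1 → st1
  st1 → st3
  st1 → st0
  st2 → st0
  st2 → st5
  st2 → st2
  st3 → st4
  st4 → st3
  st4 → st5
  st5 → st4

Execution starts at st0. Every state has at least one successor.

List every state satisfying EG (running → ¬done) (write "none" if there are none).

{st2}

States satisfying running → ¬done: {st2, st3}.
States satisfying EG (running → ¬done): {st2}.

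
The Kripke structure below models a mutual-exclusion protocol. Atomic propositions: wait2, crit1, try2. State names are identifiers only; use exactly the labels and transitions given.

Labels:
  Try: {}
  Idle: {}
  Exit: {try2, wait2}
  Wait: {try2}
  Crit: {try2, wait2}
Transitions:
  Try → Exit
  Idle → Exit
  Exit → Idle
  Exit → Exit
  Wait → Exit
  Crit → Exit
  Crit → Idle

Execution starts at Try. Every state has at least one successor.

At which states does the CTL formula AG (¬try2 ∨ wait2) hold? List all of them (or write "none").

{Try, Idle, Exit, Crit}

States satisfying ¬try2 ∨ wait2: {Try, Idle, Exit, Crit}.
States satisfying AG (¬try2 ∨ wait2): {Try, Idle, Exit, Crit}.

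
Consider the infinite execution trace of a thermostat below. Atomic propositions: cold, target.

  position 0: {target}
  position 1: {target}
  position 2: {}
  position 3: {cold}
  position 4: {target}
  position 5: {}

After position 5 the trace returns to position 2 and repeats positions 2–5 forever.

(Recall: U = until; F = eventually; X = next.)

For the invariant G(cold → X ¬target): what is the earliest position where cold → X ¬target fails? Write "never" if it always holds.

3

Check cold → X ¬target at each position in order: 0 ✓, 1 ✓, 2 ✓.
At position 3 the labels are {cold} and the next position 4 has {target}, so cold → X ¬target is false there. This is the first violation.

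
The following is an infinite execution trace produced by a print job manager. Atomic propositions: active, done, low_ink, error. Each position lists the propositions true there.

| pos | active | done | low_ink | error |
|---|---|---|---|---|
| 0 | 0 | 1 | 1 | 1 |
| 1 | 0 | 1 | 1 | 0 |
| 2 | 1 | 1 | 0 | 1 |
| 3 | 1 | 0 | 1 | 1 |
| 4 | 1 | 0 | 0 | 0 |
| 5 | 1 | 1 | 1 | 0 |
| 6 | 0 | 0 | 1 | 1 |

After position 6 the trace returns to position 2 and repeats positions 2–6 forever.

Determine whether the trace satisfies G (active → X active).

Violated

active → X active must hold at every position from 0 onward. It fails at position 5, so G (active → X active) is false.
Positions where active holds: 2, 3, 4, 5.
Check X active at each: 2→ok, 3→ok, 4→ok, 5→fails.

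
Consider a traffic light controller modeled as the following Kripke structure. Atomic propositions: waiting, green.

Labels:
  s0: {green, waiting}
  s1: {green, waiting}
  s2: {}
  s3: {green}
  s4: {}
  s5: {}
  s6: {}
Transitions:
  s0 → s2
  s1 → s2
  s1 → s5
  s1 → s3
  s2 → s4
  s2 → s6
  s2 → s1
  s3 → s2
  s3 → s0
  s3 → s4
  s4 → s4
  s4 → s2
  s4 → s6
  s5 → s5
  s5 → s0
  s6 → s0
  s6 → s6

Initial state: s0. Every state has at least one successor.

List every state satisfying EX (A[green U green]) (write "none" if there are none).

States satisfying A[green U green]: {s0, s1, s3}.
States satisfying EX (A[green U green]): {s1, s2, s3, s5, s6}.

{s1, s2, s3, s5, s6}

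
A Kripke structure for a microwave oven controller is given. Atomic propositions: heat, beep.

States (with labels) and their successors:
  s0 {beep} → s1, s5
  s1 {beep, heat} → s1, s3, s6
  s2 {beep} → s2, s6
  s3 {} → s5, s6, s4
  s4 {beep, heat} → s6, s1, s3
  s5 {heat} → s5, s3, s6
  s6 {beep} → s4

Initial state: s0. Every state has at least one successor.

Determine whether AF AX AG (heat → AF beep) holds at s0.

States satisfying AX AG (heat → AF beep): ∅.
States satisfying AF AX AG (heat → AF beep): ∅.
There is a path from s0 along which AX AG (heat → AF beep) never holds.
s0 ∉ Sat(AF AX AG (heat → AF beep)).

Violated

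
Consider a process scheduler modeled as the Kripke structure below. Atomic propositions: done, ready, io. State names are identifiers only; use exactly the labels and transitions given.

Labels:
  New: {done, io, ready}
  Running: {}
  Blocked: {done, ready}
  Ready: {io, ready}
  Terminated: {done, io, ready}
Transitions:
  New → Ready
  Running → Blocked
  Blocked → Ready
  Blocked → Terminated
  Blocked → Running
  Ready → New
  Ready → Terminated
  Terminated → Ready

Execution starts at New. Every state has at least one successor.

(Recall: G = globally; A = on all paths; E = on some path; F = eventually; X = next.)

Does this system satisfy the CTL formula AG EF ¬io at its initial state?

States satisfying EF ¬io: {Running, Blocked}.
States satisfying AG EF ¬io: ∅.
New is reachable from New and violates EF ¬io, so AG fails at New.
New ∉ Sat(AG EF ¬io).

No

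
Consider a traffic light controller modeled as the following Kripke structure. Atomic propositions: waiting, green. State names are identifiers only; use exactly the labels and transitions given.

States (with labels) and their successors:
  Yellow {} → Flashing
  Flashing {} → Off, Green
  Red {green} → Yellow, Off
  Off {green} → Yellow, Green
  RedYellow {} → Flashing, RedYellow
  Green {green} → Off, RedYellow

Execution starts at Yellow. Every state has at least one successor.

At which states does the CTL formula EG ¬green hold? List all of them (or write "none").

{RedYellow}

States satisfying ¬green: {Yellow, Flashing, RedYellow}.
States satisfying EG ¬green: {RedYellow}.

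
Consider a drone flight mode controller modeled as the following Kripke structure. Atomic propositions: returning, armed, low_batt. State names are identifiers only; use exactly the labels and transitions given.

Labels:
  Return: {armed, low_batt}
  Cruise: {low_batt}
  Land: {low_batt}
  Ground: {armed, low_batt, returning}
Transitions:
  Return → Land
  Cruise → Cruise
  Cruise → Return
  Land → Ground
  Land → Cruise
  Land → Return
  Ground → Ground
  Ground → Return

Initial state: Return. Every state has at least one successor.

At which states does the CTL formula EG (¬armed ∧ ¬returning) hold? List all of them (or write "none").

{Cruise, Land}

States satisfying ¬armed ∧ ¬returning: {Cruise, Land}.
States satisfying EG (¬armed ∧ ¬returning): {Cruise, Land}.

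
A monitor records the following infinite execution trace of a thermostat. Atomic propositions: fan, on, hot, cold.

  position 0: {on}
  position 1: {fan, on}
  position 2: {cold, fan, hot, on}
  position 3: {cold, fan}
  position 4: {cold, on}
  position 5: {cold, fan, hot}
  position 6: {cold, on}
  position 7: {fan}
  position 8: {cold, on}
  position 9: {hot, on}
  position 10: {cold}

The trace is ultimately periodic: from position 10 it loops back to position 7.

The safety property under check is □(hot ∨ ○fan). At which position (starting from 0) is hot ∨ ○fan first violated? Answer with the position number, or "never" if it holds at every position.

3

Check hot ∨ ○fan at each position in order: 0 ✓, 1 ✓, 2 ✓.
At position 3 the labels are {cold, fan} and the next position 4 has {cold, on}, so hot ∨ ○fan is false there. This is the first violation.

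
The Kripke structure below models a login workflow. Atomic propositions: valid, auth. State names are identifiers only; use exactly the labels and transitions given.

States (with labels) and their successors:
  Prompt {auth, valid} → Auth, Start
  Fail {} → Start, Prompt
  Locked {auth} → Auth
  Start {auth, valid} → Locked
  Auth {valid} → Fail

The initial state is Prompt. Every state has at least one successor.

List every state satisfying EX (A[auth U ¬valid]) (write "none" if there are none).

States satisfying A[auth U ¬valid]: {Fail, Locked, Start}.
States satisfying EX (A[auth U ¬valid]): {Prompt, Fail, Start, Auth}.

{Prompt, Fail, Start, Auth}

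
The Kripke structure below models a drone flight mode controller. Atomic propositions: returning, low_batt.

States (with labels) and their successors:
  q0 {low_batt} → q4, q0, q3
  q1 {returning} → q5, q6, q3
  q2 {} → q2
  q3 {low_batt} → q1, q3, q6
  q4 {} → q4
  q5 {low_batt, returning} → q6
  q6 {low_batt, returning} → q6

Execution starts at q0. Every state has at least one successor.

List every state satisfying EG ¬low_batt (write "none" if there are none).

States satisfying ¬low_batt: {q1, q2, q4}.
States satisfying EG ¬low_batt: {q2, q4}.

{q2, q4}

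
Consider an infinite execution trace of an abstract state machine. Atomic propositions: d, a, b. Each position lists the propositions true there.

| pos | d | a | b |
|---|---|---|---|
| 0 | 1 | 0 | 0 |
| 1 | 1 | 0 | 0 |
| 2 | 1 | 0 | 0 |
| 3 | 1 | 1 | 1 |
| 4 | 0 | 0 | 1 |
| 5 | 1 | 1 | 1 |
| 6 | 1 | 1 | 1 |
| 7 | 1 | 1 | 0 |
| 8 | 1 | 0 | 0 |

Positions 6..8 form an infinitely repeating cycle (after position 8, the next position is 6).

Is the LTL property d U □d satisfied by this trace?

Walking from position 0: at position 4, □d has not yet held and d fails, so d U □d is false.

Violated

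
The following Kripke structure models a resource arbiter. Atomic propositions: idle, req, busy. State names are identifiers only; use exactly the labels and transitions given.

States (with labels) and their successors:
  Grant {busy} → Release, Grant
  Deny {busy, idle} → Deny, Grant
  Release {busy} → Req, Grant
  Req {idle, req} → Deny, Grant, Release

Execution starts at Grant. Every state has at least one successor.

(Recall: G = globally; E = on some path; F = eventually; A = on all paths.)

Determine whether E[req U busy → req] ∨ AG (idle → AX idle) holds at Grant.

States satisfying req: {Req}.
States satisfying busy → req: {Req}.
States satisfying E[req U busy → req]: {Req}.
States satisfying idle → AX idle: {Grant, Release}.
States satisfying AG (idle → AX idle): ∅.
States satisfying E[req U busy → req] ∨ AG (idle → AX idle): {Req}.
Grant ∉ Sat(E[req U busy → req] ∨ AG (idle → AX idle)).

No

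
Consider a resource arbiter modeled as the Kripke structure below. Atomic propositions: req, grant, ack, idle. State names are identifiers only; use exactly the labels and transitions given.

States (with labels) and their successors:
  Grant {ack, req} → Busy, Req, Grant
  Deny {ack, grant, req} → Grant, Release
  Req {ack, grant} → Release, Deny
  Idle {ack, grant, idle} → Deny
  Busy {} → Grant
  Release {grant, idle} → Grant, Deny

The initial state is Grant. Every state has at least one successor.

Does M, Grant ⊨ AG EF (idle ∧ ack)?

Violated

States satisfying EF (idle ∧ ack): {Idle}.
States satisfying AG EF (idle ∧ ack): ∅.
Busy is reachable from Grant and violates EF (idle ∧ ack), so AG fails at Grant.
Grant ∉ Sat(AG EF (idle ∧ ack)).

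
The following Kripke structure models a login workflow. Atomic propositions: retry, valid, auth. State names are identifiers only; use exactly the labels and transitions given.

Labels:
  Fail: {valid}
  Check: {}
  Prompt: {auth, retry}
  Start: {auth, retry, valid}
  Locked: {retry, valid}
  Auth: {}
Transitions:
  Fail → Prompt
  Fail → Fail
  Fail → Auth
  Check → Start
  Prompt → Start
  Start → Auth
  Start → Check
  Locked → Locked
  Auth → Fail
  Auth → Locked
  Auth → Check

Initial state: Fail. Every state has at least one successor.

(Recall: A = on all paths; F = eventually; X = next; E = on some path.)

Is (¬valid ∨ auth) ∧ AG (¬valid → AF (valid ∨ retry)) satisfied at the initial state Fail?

Does not hold

States satisfying ¬valid: {Check, Prompt, Auth}.
States satisfying ¬valid ∨ auth: {Check, Prompt, Start, Auth}.
States satisfying ¬valid → AF (valid ∨ retry): {Fail, Check, Prompt, Start, Locked, Auth}.
States satisfying AG (¬valid → AF (valid ∨ retry)): {Fail, Check, Prompt, Start, Locked, Auth}.
States satisfying (¬valid ∨ auth) ∧ AG (¬valid → AF (valid ∨ retry)): {Check, Prompt, Start, Auth}.
Fail ∉ Sat((¬valid ∨ auth) ∧ AG (¬valid → AF (valid ∨ retry))).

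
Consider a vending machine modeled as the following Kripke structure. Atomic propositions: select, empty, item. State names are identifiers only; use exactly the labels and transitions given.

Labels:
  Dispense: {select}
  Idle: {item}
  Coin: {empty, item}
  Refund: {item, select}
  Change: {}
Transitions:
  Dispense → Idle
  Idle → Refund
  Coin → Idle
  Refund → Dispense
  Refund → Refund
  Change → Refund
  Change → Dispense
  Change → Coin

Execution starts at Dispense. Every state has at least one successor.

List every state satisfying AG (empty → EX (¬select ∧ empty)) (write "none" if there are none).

States satisfying empty → EX (¬select ∧ empty): {Dispense, Idle, Refund, Change}.
States satisfying AG (empty → EX (¬select ∧ empty)): {Dispense, Idle, Refund}.

{Dispense, Idle, Refund}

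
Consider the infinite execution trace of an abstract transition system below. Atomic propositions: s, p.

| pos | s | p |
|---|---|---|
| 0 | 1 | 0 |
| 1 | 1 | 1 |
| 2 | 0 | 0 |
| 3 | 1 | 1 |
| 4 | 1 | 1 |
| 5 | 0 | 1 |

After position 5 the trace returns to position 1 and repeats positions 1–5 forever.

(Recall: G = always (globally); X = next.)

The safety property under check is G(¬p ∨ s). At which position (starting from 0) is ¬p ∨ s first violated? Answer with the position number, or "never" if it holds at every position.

Check ¬p ∨ s at each position in order: 0 ✓, 1 ✓, 2 ✓, 3 ✓, 4 ✓.
At position 5 the labels are {p}, so ¬p ∨ s is false there. This is the first violation.

5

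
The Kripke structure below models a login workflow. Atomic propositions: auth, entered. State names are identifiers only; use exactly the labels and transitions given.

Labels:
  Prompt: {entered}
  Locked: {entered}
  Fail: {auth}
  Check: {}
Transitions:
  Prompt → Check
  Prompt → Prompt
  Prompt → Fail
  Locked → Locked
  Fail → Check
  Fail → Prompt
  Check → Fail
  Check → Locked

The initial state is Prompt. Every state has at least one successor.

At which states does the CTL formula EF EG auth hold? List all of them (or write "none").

States satisfying EG auth: ∅.
States satisfying EF EG auth: ∅.

none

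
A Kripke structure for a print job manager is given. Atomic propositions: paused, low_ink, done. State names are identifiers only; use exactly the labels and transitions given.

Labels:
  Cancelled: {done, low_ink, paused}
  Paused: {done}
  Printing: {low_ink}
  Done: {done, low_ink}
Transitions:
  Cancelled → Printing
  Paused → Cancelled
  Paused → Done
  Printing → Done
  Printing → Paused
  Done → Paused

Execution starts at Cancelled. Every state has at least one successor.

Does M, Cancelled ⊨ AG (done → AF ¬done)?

Does not hold

States satisfying done → AF ¬done: {Cancelled, Printing}.
States satisfying AG (done → AF ¬done): ∅.
Done is reachable from Cancelled and violates done → AF ¬done, so AG fails at Cancelled.
Cancelled ∉ Sat(AG (done → AF ¬done)).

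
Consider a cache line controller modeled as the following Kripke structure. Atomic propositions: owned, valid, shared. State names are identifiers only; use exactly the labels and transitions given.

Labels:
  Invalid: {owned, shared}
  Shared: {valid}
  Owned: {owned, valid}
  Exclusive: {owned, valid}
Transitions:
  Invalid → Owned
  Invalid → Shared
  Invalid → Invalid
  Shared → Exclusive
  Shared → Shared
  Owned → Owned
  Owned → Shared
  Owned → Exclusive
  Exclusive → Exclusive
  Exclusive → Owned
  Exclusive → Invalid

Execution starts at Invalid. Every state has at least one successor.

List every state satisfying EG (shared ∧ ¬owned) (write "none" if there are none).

States satisfying shared ∧ ¬owned: ∅.
States satisfying EG (shared ∧ ¬owned): ∅.

none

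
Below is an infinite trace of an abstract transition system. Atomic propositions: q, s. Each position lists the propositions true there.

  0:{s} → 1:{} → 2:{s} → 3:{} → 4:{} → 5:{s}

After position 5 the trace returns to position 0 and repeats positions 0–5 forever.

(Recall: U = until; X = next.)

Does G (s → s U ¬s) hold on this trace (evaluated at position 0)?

s → s U ¬s holds at every position 0..5, and those are all positions ever visited, so G (s → s U ¬s) holds.
Positions where s holds: 0, 2, 5.
Check s U ¬s at each: 0→ok, 2→ok, 5→ok.

Holds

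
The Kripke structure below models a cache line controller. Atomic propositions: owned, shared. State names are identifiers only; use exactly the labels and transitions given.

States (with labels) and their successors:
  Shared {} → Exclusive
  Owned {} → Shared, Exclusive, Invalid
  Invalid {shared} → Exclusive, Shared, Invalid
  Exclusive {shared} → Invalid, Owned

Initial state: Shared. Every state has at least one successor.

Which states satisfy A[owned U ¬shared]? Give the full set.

{Shared, Owned}

States satisfying owned: ∅.
States satisfying ¬shared: {Shared, Owned}.
States satisfying A[owned U ¬shared]: {Shared, Owned}.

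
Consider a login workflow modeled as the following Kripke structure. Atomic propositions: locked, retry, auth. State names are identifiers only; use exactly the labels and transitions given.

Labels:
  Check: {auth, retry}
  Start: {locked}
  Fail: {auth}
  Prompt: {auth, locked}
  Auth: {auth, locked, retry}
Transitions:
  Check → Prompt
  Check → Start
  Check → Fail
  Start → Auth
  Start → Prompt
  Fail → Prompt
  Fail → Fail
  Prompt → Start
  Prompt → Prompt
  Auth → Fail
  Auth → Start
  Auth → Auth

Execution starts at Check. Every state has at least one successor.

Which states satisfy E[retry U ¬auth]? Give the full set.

{Check, Start, Auth}

States satisfying retry: {Check, Auth}.
States satisfying ¬auth: {Start}.
States satisfying E[retry U ¬auth]: {Check, Start, Auth}.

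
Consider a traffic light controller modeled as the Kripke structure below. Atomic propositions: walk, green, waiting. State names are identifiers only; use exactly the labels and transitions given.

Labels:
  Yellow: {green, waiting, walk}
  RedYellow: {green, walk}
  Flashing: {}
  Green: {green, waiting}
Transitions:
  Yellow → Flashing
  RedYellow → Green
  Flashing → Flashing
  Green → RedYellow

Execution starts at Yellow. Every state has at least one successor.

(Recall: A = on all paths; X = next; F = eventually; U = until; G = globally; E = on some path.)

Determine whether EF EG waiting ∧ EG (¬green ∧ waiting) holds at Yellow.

States satisfying EG waiting: ∅.
States satisfying EF EG waiting: ∅.
States satisfying ¬green ∧ waiting: ∅.
States satisfying EG (¬green ∧ waiting): ∅.
States satisfying EF EG waiting ∧ EG (¬green ∧ waiting): ∅.
Yellow ∉ Sat(EF EG waiting ∧ EG (¬green ∧ waiting)).

Violated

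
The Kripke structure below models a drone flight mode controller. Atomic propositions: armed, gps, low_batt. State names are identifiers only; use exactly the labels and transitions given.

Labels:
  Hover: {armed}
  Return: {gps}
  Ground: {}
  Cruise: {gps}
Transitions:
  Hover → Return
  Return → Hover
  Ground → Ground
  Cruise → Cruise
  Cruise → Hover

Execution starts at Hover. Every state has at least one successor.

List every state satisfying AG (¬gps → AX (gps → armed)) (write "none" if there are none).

States satisfying ¬gps → AX (gps → armed): {Return, Ground, Cruise}.
States satisfying AG (¬gps → AX (gps → armed)): {Ground}.

{Ground}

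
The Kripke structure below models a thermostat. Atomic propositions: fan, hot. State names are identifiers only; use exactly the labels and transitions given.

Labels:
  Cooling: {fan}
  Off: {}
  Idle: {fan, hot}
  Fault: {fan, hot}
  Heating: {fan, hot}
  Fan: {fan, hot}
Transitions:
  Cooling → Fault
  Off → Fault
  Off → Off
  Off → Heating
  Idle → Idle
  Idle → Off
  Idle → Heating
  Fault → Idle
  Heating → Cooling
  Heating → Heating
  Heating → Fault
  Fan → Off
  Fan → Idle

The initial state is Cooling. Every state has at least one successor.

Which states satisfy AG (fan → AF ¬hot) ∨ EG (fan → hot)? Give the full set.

States satisfying fan → AF ¬hot: {Cooling, Off}.
States satisfying AG (fan → AF ¬hot): ∅.
States satisfying fan → hot: {Off, Idle, Fault, Heating, Fan}.
States satisfying EG (fan → hot): {Off, Idle, Fault, Heating, Fan}.
States satisfying AG (fan → AF ¬hot) ∨ EG (fan → hot): {Off, Idle, Fault, Heating, Fan}.

{Off, Idle, Fault, Heating, Fan}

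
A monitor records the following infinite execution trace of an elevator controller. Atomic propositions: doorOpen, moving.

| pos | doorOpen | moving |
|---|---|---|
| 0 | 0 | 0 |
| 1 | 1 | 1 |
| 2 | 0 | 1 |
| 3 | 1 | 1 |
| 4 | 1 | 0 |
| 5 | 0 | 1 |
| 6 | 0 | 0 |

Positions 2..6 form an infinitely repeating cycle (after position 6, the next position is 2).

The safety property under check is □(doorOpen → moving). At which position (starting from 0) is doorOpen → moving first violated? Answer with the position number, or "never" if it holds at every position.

Check doorOpen → moving at each position in order: 0 ✓, 1 ✓, 2 ✓, 3 ✓.
At position 4 the labels are {doorOpen}, so doorOpen → moving is false there. This is the first violation.

4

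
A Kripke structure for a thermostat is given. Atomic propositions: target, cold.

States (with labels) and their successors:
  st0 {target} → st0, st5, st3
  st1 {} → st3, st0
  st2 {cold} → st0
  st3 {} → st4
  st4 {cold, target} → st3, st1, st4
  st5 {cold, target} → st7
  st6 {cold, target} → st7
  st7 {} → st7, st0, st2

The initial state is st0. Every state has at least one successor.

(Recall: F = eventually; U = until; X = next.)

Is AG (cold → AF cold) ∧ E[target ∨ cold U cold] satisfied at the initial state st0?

States satisfying cold → AF cold: {st0, st1, st2, st3, st4, st5, st6, st7}.
States satisfying AG (cold → AF cold): {st0, st1, st2, st3, st4, st5, st6, st7}.
States satisfying target ∨ cold: {st0, st2, st4, st5, st6}.
States satisfying cold: {st2, st4, st5, st6}.
States satisfying E[target ∨ cold U cold]: {st0, st2, st4, st5, st6}.
States satisfying AG (cold → AF cold) ∧ E[target ∨ cold U cold]: {st0, st2, st4, st5, st6}.
st0 ∈ Sat(AG (cold → AF cold) ∧ E[target ∨ cold U cold]).

Satisfied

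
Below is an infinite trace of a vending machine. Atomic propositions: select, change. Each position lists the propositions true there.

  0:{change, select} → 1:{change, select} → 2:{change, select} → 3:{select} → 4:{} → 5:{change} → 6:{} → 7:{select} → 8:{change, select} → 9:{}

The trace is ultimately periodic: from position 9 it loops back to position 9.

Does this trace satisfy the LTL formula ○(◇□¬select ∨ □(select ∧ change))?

The position after 0 is 1; ◇□¬select ∨ □(select ∧ change) is true there.

Yes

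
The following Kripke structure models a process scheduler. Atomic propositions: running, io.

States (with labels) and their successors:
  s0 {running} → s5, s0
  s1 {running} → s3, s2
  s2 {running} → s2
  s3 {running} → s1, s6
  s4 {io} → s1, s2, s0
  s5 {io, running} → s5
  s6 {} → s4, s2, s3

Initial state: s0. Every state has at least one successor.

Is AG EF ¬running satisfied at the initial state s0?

States satisfying EF ¬running: {s1, s3, s4, s6}.
States satisfying AG EF ¬running: ∅.
s0 is reachable from s0 and violates EF ¬running, so AG fails at s0.
s0 ∉ Sat(AG EF ¬running).

Violated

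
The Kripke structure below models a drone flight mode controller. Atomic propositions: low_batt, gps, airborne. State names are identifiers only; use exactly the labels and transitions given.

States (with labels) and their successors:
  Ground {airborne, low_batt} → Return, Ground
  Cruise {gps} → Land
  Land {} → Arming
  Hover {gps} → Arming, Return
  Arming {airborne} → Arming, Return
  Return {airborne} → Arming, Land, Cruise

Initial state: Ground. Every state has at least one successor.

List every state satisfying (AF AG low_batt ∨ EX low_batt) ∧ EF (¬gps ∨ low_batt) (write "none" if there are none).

{Ground}

States satisfying AG low_batt: ∅.
States satisfying AF AG low_batt: ∅.
States satisfying low_batt: {Ground}.
States satisfying EX low_batt: {Ground}.
States satisfying AF AG low_batt ∨ EX low_batt: {Ground}.
States satisfying ¬gps ∨ low_batt: {Ground, Land, Arming, Return}.
States satisfying EF (¬gps ∨ low_batt): {Ground, Cruise, Land, Hover, Arming, Return}.
States satisfying (AF AG low_batt ∨ EX low_batt) ∧ EF (¬gps ∨ low_batt): {Ground}.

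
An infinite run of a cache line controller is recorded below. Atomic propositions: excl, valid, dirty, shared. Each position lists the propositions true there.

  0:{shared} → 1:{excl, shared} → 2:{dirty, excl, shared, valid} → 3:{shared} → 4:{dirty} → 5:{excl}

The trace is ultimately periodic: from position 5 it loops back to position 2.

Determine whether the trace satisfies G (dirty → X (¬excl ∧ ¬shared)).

Does not hold

dirty → X (¬excl ∧ ¬shared) must hold at every position from 0 onward. It fails at position 2, so G (dirty → X (¬excl ∧ ¬shared)) is false.
Positions where dirty holds: 2, 4.
Check X (¬excl ∧ ¬shared) at each: 2→fails, 4→fails.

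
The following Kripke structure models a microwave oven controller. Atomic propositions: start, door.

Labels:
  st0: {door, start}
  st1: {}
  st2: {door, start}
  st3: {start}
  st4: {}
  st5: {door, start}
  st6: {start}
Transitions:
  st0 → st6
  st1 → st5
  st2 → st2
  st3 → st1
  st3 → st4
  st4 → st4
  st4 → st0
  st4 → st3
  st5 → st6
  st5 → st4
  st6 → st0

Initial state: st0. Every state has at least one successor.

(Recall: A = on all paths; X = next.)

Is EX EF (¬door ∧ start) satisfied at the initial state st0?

States satisfying EF (¬door ∧ start): {st0, st1, st3, st4, st5, st6}.
States satisfying EX EF (¬door ∧ start): {st0, st1, st3, st4, st5, st6}.
st0 ∈ Sat(EX EF (¬door ∧ start)).

Yes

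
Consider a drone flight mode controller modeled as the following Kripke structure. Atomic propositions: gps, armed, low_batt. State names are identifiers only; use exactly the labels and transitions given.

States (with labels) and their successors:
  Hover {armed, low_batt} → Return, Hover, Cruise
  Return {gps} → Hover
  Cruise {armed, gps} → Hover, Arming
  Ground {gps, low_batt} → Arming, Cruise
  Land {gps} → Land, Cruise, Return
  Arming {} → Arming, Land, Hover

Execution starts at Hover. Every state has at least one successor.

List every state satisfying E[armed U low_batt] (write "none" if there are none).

States satisfying armed: {Hover, Cruise}.
States satisfying low_batt: {Hover, Ground}.
States satisfying E[armed U low_batt]: {Hover, Cruise, Ground}.

{Hover, Cruise, Ground}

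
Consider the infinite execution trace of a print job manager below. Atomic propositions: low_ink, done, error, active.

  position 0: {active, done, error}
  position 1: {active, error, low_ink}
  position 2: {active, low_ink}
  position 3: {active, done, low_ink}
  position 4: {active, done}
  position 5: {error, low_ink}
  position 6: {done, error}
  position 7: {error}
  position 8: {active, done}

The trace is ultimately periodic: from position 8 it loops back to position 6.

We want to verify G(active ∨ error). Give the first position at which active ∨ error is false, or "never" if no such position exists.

active ∨ error holds at every position 0..8, and those are all the positions the trace ever visits, so the invariant G(active ∨ error) is never violated.

never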